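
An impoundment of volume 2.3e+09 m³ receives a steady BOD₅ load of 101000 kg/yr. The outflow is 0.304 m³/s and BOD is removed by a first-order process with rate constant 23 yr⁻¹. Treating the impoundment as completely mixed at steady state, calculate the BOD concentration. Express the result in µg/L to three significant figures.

Outflow Q = 0.304 m³/s × 3.156e+07 s/yr = 9.594e+06 m³/yr.
Steady-state CSTR mass balance: W = Q·C + k·V·C, so C = W/(Q + kV).
Q + kV = 9.594e+06 + 23·2.3e+09 = 5.291e+10 m³/yr.
C = 101000/5.291e+10 = 1.909e-06 kg/m³ = 0.001909 mg/L = 1.909 µg/L.

1.91 µg/L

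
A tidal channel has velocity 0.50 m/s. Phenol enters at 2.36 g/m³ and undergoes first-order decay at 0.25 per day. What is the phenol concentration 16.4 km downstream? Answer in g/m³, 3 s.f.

Travel time t = 16.4 km / 0.50 m/s = 1.64e+04/0.50 = 3.28e+04 s = 0.3796 d.
First-order decay: C = 2.36·exp(−0.25·0.3796) = 2.36·0.9095 = 2.146 g/m³.

2.15 g/m³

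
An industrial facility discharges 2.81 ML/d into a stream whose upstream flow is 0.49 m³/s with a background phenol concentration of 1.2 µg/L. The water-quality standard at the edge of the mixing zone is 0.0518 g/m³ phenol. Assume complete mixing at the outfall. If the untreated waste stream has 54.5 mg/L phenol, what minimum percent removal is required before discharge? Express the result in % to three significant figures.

2.81 ML/d = 0.03252 m³/s.
1.2 µg/L = 0.0012 mg/L.
Mass balance: 0.0518·0.5225 = 0.03252·Cₑ + 0.49·0.0012.
Cₑ = (0.02707 − 0.000588) / 0.03252 = 0.8141 mg/L.
Required removal = 1 − 0.8141/54.5 = 98.51 %.

98.5 %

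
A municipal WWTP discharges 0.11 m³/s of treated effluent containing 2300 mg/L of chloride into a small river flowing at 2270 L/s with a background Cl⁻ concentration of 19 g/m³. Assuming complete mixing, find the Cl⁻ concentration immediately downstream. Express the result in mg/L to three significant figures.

2270 L/s = 2.27 m³/s.
Flow-weighted mixing gives C = (0.11·2300 + 2.27·19) / (0.11 + 2.27) = 296.1/2.38 = 124.4 mg/L.

124 mg/L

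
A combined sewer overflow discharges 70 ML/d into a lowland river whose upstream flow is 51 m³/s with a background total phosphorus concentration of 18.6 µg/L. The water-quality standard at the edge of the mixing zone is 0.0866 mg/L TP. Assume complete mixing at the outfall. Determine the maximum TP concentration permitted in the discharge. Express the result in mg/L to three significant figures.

70 ML/d = 0.8102 m³/s.
18.6 µg/L = 0.0186 mg/L.
Mass balance: 0.0866·51.81 = 0.8102·Cₑ + 51·0.0186.
Cₑ = (4.487 − 0.9486) / 0.8102 = 4.367 mg/L.

4.37 mg/L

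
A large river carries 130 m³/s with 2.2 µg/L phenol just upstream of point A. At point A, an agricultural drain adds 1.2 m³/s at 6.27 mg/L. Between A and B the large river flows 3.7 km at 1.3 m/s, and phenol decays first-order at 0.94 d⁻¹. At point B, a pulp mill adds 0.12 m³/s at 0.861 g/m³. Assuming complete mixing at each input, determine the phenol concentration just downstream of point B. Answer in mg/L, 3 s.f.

2.2 µg/L = 0.0022 mg/L.
After input A: C = (130·0.0022 + 1.2·6.27) / 131.2 = 0.05953 mg/L.
Over the 3.7 km reach to input B (t = 2846 s = 0.03294 d), decay gives C = 0.05953·exp(−0.94·0.03294) = 0.05771 mg/L.
After input B: C = (131.2·0.05771 + 0.12·0.861) / 131.3 = 0.05845 mg/L.

0.0584 mg/L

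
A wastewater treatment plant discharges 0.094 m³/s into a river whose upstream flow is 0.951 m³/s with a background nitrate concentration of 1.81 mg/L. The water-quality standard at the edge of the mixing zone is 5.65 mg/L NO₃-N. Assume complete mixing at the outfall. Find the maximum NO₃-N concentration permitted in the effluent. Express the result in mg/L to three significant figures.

44.5 mg/L

Mass balance: 5.65·1.045 = 0.094·Cₑ + 0.951·1.81.
Cₑ = (5.904 − 1.721) / 0.094 = 44.5 mg/L.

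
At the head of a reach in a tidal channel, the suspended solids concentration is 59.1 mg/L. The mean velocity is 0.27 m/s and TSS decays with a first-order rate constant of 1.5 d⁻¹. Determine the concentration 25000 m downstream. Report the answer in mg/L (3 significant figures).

11.8 mg/L

Travel time t = 25000 m / 0.27 m/s = 2.5e+04/0.27 = 9.259e+04 s = 1.072 d.
First-order decay: C = 59.1·exp(−1.5·1.072) = 59.1·0.2004 = 11.84 mg/L.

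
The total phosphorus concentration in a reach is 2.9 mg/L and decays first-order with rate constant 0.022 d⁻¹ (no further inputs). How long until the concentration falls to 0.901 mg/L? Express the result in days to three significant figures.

t = ln(C₀/C)/k = ln(2.9/0.901)/0.022 = 1.169/0.022 = 53.13 d.

53.1 d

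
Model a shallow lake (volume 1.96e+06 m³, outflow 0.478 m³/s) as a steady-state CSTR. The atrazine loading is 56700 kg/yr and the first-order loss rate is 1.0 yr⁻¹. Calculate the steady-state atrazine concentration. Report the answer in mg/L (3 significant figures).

3.33 mg/L

Outflow Q = 0.478 m³/s × 3.156e+07 s/yr = 1.508e+07 m³/yr.
Steady-state CSTR mass balance: W = Q·C + k·V·C, so C = W/(Q + kV).
Q + kV = 1.508e+07 + 1.0·1.96e+06 = 1.704e+07 m³/yr.
C = 56700/1.704e+07 = 0.003327 kg/m³ = 3.327 mg/L.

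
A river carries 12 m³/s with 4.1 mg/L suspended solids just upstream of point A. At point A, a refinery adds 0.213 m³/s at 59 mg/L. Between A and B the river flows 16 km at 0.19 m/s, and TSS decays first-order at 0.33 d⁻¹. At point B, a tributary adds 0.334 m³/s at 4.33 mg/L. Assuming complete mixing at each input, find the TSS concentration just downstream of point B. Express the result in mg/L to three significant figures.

After input A: C = (12·4.1 + 0.213·59) / 12.21 = 5.057 mg/L.
Over the 16 km reach to input B (t = 8.421e+04 s = 0.9747 d), decay gives C = 5.057·exp(−0.33·0.9747) = 3.666 mg/L.
After input B: C = (12.21·3.666 + 0.334·4.33) / 12.55 = 3.684 mg/L.

3.68 mg/L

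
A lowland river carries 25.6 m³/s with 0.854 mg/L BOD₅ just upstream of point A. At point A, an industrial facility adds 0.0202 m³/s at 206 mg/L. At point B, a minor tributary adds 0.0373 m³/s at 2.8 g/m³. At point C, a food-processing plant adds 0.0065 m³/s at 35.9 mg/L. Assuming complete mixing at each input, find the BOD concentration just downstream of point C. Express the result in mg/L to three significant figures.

1.03 mg/L

After input A: C = (25.6·0.854 + 0.0202·206) / 25.62 = 1.016 mg/L.
After input B: C = (25.62·1.016 + 0.0373·2.8) / 25.66 = 1.018 mg/L.
After input C: C = (25.66·1.018 + 0.0065·35.9) / 25.66 = 1.027 mg/L.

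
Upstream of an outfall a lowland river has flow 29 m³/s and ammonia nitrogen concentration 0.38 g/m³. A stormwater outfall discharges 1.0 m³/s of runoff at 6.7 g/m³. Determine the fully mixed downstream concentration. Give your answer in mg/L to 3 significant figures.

0.591 mg/L

Flow-weighted mixing gives C = (1·6.7 + 29·0.38) / (1 + 29) = 17.72/30 = 0.5907 mg/L.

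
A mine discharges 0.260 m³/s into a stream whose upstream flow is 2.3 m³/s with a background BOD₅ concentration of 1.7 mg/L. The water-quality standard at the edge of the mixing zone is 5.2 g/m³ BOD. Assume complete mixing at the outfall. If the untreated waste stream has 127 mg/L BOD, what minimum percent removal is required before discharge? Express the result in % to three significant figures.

Mass balance: 5.2·2.56 = 0.26·Cₑ + 2.3·1.7.
Cₑ = (13.31 − 3.91) / 0.26 = 36.16 mg/L.
Required removal = 1 − 36.16/127 = 71.53 %.

71.5 %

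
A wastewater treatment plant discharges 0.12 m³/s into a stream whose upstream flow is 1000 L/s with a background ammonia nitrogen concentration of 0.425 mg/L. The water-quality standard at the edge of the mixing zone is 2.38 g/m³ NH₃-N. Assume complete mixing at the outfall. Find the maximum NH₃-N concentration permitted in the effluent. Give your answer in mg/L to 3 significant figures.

1000 L/s = 1 m³/s.
Mass balance: 2.38·1.12 = 0.12·Cₑ + 1·0.425.
Cₑ = (2.666 − 0.425) / 0.12 = 18.67 mg/L.

18.7 mg/L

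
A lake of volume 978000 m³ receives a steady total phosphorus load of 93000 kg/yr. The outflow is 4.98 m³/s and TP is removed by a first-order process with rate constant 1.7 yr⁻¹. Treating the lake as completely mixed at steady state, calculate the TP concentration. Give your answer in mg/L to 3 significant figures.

0.586 mg/L

Outflow Q = 4.98 m³/s × 3.156e+07 s/yr = 1.572e+08 m³/yr.
Steady-state CSTR mass balance: W = Q·C + k·V·C, so C = W/(Q + kV).
Q + kV = 1.572e+08 + 1.7·978000 = 1.588e+08 m³/yr.
C = 93000/1.588e+08 = 0.0005856 kg/m³ = 0.5856 mg/L.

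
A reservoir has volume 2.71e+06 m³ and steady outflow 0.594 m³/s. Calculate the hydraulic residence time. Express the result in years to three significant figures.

Q = 0.594 m³/s × 3.156e+07 s/yr = 1.875e+07 m³/yr.
Hydraulic residence time τ = V/Q = 2.71e+06/1.875e+07 = 0.1446 yr.

0.145 yr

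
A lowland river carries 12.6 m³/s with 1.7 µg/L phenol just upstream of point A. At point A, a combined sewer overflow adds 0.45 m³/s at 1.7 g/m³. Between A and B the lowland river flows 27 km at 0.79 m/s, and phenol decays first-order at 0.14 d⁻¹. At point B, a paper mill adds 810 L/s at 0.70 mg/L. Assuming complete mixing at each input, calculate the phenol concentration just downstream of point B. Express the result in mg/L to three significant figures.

1.7 µg/L = 0.0017 mg/L.
After input A: C = (12.6·0.0017 + 0.45·1.7) / 13.05 = 0.06026 mg/L.
Over the 27 km reach to input B (t = 3.418e+04 s = 0.3956 d), decay gives C = 0.06026·exp(−0.14·0.3956) = 0.05702 mg/L.
810 L/s = 0.81 m³/s.
After input B: C = (13.05·0.05702 + 0.81·0.7) / 13.86 = 0.09459 mg/L.

0.0946 mg/L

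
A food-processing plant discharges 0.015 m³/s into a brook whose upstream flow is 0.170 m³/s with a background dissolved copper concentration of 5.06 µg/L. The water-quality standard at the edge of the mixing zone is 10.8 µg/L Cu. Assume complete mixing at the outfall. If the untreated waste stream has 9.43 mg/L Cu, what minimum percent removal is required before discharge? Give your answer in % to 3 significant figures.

5.06 µg/L = 0.00506 mg/L.
10.8 µg/L = 0.0108 mg/L.
Mass balance: 0.0108·0.185 = 0.015·Cₑ + 0.17·0.00506.
Cₑ = (0.001998 − 0.0008602) / 0.015 = 0.07585 mg/L.
Required removal = 1 − 0.07585/9.43 = 99.2 %.

99.2 %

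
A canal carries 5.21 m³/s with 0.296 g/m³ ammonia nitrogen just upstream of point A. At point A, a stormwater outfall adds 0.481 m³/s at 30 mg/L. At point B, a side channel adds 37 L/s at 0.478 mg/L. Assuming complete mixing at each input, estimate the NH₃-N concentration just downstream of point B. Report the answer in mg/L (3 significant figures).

2.79 mg/L

After input A: C = (5.21·0.296 + 0.481·30) / 5.691 = 2.807 mg/L.
37 L/s = 0.037 m³/s.
After input B: C = (5.691·2.807 + 0.037·0.478) / 5.728 = 2.792 mg/L.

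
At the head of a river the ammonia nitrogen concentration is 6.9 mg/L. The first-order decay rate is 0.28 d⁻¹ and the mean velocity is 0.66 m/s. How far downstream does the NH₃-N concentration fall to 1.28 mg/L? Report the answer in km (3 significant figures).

From C = C₀·e^(−kt), t = ln(C₀/C)/k = ln(6.9/1.28)/0.28 = 1.685/0.28 = 6.017 d.
Distance = v·t = 0.66 m/s × 5.198e+05 s = 3.431e+05 m = 343.1 km.

343 km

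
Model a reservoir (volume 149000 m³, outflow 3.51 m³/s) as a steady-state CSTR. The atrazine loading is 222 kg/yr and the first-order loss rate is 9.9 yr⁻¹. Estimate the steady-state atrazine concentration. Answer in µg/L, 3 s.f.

1.98 µg/L

Outflow Q = 3.51 m³/s × 3.156e+07 s/yr = 1.108e+08 m³/yr.
Steady-state CSTR mass balance: W = Q·C + k·V·C, so C = W/(Q + kV).
Q + kV = 1.108e+08 + 9.9·149000 = 1.122e+08 m³/yr.
C = 222/1.122e+08 = 1.978e-06 kg/m³ = 0.001978 mg/L = 1.978 µg/L.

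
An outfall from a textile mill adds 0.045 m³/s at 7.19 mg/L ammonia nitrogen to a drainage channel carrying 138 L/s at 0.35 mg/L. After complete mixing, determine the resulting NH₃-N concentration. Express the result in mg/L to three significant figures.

2.03 mg/L

138 L/s = 0.138 m³/s.
Conservation of mass across the mixing zone: C = (0.045·7.19 + 0.138·0.35) / (0.045 + 0.138) = 0.3719/0.183 = 2.032 mg/L.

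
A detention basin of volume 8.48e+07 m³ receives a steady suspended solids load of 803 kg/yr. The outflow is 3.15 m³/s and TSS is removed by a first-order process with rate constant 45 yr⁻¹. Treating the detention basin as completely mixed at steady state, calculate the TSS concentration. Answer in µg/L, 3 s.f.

Outflow Q = 3.15 m³/s × 3.156e+07 s/yr = 9.941e+07 m³/yr.
Steady-state CSTR mass balance: W = Q·C + k·V·C, so C = W/(Q + kV).
Q + kV = 9.941e+07 + 45·8.48e+07 = 3.915e+09 m³/yr.
C = 803/3.915e+09 = 2.051e-07 kg/m³ = 0.0002051 mg/L = 0.2051 µg/L.

0.205 µg/L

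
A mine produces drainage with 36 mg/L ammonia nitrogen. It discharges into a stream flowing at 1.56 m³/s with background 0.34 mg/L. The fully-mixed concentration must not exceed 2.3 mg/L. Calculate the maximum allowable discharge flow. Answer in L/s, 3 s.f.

Mass balance at complete mixing: C_std·(Q_w + Q_r) = Q_w·C_e + Q_r·C_b.
Rearranging, Q_w = Q_r·(C_std − C_b)/(C_e − C_std) = 1.56·(2.3 − 0.34) / (36 − 2.3) = 0.09073 m³/s.
= 90.73 L/s.

90.7 L/s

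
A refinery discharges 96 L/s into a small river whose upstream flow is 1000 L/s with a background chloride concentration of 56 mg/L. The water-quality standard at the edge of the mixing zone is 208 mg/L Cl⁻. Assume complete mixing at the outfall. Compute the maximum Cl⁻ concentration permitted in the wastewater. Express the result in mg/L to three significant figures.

1790 mg/L

96 L/s = 0.096 m³/s.
1000 L/s = 1 m³/s.
Mass balance: 208·1.096 = 0.096·Cₑ + 1·56.
Cₑ = (228 − 56) / 0.096 = 1791 mg/L.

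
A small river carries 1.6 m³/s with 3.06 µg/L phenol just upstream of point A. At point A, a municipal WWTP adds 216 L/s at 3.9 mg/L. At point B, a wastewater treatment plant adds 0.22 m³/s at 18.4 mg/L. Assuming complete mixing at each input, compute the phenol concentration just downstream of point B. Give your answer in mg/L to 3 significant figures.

2.40 mg/L

3.06 µg/L = 0.00306 mg/L.
216 L/s = 0.216 m³/s.
After input A: C = (1.6·0.00306 + 0.216·3.9) / 1.816 = 0.4666 mg/L.
After input B: C = (1.816·0.4666 + 0.22·18.4) / 2.036 = 2.404 mg/L.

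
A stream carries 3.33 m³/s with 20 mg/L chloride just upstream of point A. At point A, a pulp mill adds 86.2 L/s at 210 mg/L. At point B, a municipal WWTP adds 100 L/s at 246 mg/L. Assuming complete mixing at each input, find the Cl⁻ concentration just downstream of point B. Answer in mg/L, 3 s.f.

86.2 L/s = 0.0862 m³/s.
After input A: C = (3.33·20 + 0.0862·210) / 3.416 = 24.79 mg/L.
100 L/s = 0.1 m³/s.
After input B: C = (3.416·24.79 + 0.1·246) / 3.516 = 31.09 mg/L.

31.1 mg/L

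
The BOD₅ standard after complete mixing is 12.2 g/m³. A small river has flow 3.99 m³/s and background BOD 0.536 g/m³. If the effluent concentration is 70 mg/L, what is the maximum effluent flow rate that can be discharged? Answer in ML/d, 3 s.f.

Mass balance at complete mixing: C_std·(Q_w + Q_r) = Q_w·C_e + Q_r·C_b.
Rearranging, Q_w = Q_r·(C_std − C_b)/(C_e − C_std) = 3.99·(12.2 − 0.536) / (70 − 12.2) = 0.8052 m³/s.
= 69.57 ML/d.

69.6 ML/d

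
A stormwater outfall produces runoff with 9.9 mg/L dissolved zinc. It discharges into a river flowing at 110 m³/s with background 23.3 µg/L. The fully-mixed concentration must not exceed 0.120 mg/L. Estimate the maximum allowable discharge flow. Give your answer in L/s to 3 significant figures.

1090 L/s

23.3 µg/L = 0.0233 mg/L.
Mass balance at complete mixing: C_std·(Q_w + Q_r) = Q_w·C_e + Q_r·C_b.
Rearranging, Q_w = Q_r·(C_std − C_b)/(C_e − C_std) = 110·(0.12 − 0.0233) / (9.9 − 0.12) = 1.088 m³/s.
= 1088 L/s.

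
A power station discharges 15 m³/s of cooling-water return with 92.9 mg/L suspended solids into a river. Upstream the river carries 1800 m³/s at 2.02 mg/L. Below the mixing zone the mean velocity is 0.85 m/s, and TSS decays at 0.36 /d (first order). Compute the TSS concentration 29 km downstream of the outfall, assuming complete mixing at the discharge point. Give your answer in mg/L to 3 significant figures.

After complete mixing, C₀ = (15·92.9 + 1800·2.02) / 1815 = 2.771 mg/L.
Travel time t = 2.9e+04 m / 0.85 m/s = 3.412e+04 s = 0.3949 d.
C = 2.771·exp(−0.36·0.3949) = 2.771·0.8675 = 2.404 mg/L.

2.40 mg/L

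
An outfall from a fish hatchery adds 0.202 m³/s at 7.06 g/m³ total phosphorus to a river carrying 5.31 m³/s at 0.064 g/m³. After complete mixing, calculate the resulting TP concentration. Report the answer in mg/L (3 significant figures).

0.320 mg/L

Flow-weighted mixing gives C = (0.202·7.06 + 5.31·0.064) / (0.202 + 5.31) = 1.766/5.512 = 0.3204 mg/L.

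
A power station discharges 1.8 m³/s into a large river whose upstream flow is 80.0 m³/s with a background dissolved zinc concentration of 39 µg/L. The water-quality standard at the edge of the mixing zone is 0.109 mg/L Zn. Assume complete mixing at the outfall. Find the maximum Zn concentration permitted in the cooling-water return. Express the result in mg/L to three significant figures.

3.22 mg/L

39 µg/L = 0.039 mg/L.
Mass balance: 0.109·81.8 = 1.8·Cₑ + 80·0.039.
Cₑ = (8.916 − 3.12) / 1.8 = 3.22 mg/L.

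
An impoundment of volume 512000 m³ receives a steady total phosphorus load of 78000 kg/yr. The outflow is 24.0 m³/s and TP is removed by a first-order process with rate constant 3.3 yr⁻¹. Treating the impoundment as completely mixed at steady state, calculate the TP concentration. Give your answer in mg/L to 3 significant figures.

Outflow Q = 24.0 m³/s × 3.156e+07 s/yr = 7.574e+08 m³/yr.
Steady-state CSTR mass balance: W = Q·C + k·V·C, so C = W/(Q + kV).
Q + kV = 7.574e+08 + 3.3·512000 = 7.591e+08 m³/yr.
C = 78000/7.591e+08 = 0.0001028 kg/m³ = 0.1028 mg/L.

0.103 mg/L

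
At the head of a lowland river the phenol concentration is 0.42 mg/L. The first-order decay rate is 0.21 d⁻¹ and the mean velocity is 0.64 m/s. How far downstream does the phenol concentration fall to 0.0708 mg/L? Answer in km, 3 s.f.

From C = C₀·e^(−kt), t = ln(C₀/C)/k = ln(0.42/0.0708)/0.21 = 1.78/0.21 = 8.478 d.
Distance = v·t = 0.64 m/s × 7.325e+05 s = 4.688e+05 m = 468.8 km.

469 km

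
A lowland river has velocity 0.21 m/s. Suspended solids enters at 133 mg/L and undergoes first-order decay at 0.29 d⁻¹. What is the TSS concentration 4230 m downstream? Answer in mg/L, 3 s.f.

Travel time t = 4230 m / 0.21 m/s = 4230/0.21 = 2.014e+04 s = 0.2331 d.
First-order decay: C = 133·exp(−0.29·0.2331) = 133·0.9346 = 124.3 mg/L.

124 mg/L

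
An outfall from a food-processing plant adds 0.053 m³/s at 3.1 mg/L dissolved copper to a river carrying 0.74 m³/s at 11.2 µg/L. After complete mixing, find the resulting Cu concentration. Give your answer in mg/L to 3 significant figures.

0.218 mg/L

11.2 µg/L = 0.0112 mg/L.
Conservation of mass across the mixing zone: C = (0.053·3.1 + 0.74·0.0112) / (0.053 + 0.74) = 0.1726/0.793 = 0.2176 mg/L.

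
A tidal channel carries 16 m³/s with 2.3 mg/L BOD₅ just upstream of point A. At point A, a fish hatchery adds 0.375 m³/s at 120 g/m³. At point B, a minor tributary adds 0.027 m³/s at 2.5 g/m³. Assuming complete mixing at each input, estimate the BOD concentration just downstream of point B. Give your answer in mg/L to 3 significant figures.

After input A: C = (16·2.3 + 0.375·120) / 16.38 = 4.995 mg/L.
After input B: C = (16.38·4.995 + 0.027·2.5) / 16.4 = 4.991 mg/L.

4.99 mg/L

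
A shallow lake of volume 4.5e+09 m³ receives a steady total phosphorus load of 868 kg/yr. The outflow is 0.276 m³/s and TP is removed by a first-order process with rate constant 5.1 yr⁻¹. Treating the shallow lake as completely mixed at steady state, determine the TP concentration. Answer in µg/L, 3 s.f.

Outflow Q = 0.276 m³/s × 3.156e+07 s/yr = 8.71e+06 m³/yr.
Steady-state CSTR mass balance: W = Q·C + k·V·C, so C = W/(Q + kV).
Q + kV = 8.71e+06 + 5.1·4.5e+09 = 2.296e+10 m³/yr.
C = 868/2.296e+10 = 3.781e-08 kg/m³ = 3.781e-05 mg/L = 0.03781 µg/L.

0.0378 µg/L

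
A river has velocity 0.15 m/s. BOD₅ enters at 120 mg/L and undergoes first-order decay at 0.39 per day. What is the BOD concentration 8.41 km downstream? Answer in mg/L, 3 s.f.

Travel time t = 8.41 km / 0.15 m/s = 8410/0.15 = 5.607e+04 s = 0.6489 d.
First-order decay: C = 120·exp(−0.39·0.6489) = 120·0.7764 = 93.17 mg/L.

93.2 mg/L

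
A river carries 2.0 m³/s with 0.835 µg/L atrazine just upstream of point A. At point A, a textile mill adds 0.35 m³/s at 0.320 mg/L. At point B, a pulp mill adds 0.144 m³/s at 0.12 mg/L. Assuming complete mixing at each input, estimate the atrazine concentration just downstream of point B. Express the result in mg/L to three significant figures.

0.0525 mg/L

0.835 µg/L = 0.000835 mg/L.
After input A: C = (2·0.000835 + 0.35·0.32) / 2.35 = 0.04837 mg/L.
After input B: C = (2.35·0.04837 + 0.144·0.12) / 2.494 = 0.05251 mg/L.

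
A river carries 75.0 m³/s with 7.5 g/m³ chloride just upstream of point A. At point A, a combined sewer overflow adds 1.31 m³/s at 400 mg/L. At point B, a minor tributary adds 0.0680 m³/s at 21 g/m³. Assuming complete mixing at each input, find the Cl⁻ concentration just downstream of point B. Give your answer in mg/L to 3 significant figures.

After input A: C = (75·7.5 + 1.31·400) / 76.31 = 14.24 mg/L.
After input B: C = (76.31·14.24 + 0.068·21) / 76.38 = 14.24 mg/L.

14.2 mg/L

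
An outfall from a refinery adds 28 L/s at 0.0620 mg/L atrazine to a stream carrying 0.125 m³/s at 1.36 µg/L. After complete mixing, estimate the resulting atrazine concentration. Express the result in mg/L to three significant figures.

28 L/s = 0.028 m³/s.
1.36 µg/L = 0.00136 mg/L.
Flow-weighted mixing gives C = (0.028·0.062 + 0.125·0.00136) / (0.028 + 0.125) = 0.001906/0.153 = 0.01246 mg/L.

0.0125 mg/L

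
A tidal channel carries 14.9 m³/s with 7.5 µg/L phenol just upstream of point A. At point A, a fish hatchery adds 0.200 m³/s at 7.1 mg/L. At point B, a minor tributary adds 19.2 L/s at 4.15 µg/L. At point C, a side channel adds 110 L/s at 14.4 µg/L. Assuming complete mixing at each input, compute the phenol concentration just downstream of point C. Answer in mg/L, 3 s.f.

0.101 mg/L

7.5 µg/L = 0.0075 mg/L.
After input A: C = (14.9·0.0075 + 0.2·7.1) / 15.1 = 0.1014 mg/L.
19.2 L/s = 0.0192 m³/s.
4.15 µg/L = 0.00415 mg/L.
After input B: C = (15.1·0.1014 + 0.0192·0.00415) / 15.12 = 0.1013 mg/L.
110 L/s = 0.11 m³/s.
14.4 µg/L = 0.0144 mg/L.
After input C: C = (15.12·0.1013 + 0.11·0.0144) / 15.23 = 0.1007 mg/L.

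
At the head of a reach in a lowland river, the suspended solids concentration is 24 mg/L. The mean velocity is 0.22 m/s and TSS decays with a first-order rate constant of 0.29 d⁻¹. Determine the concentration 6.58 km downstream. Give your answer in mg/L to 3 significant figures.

21.7 mg/L

Travel time t = 6.58 km / 0.22 m/s = 6580/0.22 = 2.991e+04 s = 0.3462 d.
First-order decay: C = 24·exp(−0.29·0.3462) = 24·0.9045 = 21.71 mg/L.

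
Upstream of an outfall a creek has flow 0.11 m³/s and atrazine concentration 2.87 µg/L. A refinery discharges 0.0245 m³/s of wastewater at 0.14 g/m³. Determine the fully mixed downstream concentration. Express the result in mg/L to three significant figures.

0.0278 mg/L

2.87 µg/L = 0.00287 mg/L.
Flow-weighted mixing gives C = (0.0245·0.14 + 0.11·0.00287) / (0.0245 + 0.11) = 0.003746/0.1345 = 0.02785 mg/L.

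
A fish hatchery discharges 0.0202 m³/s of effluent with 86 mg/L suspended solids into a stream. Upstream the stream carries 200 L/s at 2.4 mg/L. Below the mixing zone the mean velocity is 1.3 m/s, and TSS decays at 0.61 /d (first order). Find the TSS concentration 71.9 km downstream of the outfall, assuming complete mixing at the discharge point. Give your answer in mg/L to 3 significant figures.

200 L/s = 0.2 m³/s.
After complete mixing, C₀ = (0.0202·86 + 0.2·2.4) / 0.2202 = 10.07 mg/L.
Travel time t = 7.19e+04 m / 1.3 m/s = 5.531e+04 s = 0.6401 d.
C = 10.07·exp(−0.61·0.6401) = 10.07·0.6767 = 6.814 mg/L.

6.81 mg/L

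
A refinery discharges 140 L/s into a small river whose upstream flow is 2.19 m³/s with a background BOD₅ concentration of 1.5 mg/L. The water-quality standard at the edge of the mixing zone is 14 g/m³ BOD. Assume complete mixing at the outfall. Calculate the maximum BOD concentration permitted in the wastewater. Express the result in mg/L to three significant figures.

210 mg/L

140 L/s = 0.14 m³/s.
Mass balance: 14·2.33 = 0.14·Cₑ + 2.19·1.5.
Cₑ = (32.62 − 3.285) / 0.14 = 209.5 mg/L.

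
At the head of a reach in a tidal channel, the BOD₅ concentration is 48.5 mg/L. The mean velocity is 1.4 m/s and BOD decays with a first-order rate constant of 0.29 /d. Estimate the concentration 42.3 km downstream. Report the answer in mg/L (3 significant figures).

43.8 mg/L

Travel time t = 42.3 km / 1.4 m/s = 4.23e+04/1.4 = 3.021e+04 s = 0.3497 d.
First-order decay: C = 48.5·exp(−0.29·0.3497) = 48.5·0.9036 = 43.82 mg/L.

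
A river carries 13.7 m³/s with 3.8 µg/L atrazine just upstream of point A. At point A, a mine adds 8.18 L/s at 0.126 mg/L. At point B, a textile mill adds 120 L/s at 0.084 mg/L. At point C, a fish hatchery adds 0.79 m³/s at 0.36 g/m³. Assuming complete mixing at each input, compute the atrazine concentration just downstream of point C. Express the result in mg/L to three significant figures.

0.0238 mg/L

3.8 µg/L = 0.0038 mg/L.
8.18 L/s = 0.00818 m³/s.
After input A: C = (13.7·0.0038 + 0.00818·0.126) / 13.71 = 0.003873 mg/L.
120 L/s = 0.12 m³/s.
After input B: C = (13.71·0.003873 + 0.12·0.084) / 13.83 = 0.004568 mg/L.
After input C: C = (13.83·0.004568 + 0.79·0.36) / 14.62 = 0.02378 mg/L.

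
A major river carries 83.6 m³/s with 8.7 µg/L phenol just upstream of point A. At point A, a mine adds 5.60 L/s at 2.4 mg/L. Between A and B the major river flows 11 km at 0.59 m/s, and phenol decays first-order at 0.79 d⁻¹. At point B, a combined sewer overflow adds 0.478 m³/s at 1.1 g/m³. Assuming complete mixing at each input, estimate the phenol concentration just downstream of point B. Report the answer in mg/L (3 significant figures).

0.0137 mg/L

8.7 µg/L = 0.0087 mg/L.
5.60 L/s = 0.0056 m³/s.
After input A: C = (83.6·0.0087 + 0.0056·2.4) / 83.61 = 0.00886 mg/L.
Over the 11 km reach to input B (t = 1.864e+04 s = 0.2158 d), decay gives C = 0.00886·exp(−0.79·0.2158) = 0.007471 mg/L.
After input B: C = (83.61·0.007471 + 0.478·1.1) / 84.08 = 0.01368 mg/L.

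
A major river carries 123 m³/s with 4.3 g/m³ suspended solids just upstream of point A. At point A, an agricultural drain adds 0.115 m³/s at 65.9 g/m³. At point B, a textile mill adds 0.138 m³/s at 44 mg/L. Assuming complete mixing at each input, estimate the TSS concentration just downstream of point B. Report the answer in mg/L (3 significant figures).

After input A: C = (123·4.3 + 0.115·65.9) / 123.1 = 4.358 mg/L.
After input B: C = (123.1·4.358 + 0.138·44) / 123.3 = 4.402 mg/L.

4.40 mg/L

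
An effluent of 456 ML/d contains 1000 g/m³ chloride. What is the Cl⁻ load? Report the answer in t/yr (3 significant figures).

456 ML/d = 5.278 m³/s.
Mass flux = Q·C = 5.278 m³/s × 1000 g/m³ = 5278 g/s.
= 5278 g/s × 31.56 = 1.666e+05 t/yr.

167000 t/yr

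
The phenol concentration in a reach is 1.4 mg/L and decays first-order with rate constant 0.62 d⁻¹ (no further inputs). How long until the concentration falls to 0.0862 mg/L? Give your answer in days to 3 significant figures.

t = ln(C₀/C)/k = ln(1.4/0.0862)/0.62 = 2.788/0.62 = 4.496 d.

4.50 d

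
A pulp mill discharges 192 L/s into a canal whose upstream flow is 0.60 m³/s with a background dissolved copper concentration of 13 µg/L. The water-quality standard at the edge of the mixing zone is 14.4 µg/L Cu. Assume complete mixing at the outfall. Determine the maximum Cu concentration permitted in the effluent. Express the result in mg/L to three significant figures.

192 L/s = 0.192 m³/s.
13 µg/L = 0.013 mg/L.
14.4 µg/L = 0.0144 mg/L.
Mass balance: 0.0144·0.792 = 0.192·Cₑ + 0.6·0.013.
Cₑ = (0.0114 − 0.0078) / 0.192 = 0.01878 mg/L.

0.0188 mg/L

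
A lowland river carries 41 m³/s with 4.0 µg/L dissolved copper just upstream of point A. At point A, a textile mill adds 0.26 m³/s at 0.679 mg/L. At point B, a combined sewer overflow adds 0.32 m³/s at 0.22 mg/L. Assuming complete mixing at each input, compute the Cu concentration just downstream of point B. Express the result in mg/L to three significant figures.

4.0 µg/L = 0.004 mg/L.
After input A: C = (41·0.004 + 0.26·0.679) / 41.26 = 0.008254 mg/L.
After input B: C = (41.26·0.008254 + 0.32·0.22) / 41.58 = 0.009883 mg/L.

0.00988 mg/L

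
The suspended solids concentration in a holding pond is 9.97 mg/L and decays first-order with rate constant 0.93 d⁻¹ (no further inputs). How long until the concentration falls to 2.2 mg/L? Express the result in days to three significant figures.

1.62 d

t = ln(C₀/C)/k = ln(9.97/2.2)/0.93 = 1.511/0.93 = 1.625 d.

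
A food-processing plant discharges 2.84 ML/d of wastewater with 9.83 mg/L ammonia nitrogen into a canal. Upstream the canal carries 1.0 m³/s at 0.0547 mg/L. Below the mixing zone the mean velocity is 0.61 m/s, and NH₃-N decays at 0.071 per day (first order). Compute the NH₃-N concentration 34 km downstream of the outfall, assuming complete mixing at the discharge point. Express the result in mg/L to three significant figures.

0.349 mg/L

2.84 ML/d = 0.03287 m³/s.
After complete mixing, C₀ = (0.03287·9.83 + 1·0.0547) / 1.033 = 0.3658 mg/L.
Travel time t = 3.4e+04 m / 0.61 m/s = 5.574e+04 s = 0.6451 d.
C = 0.3658·exp(−0.071·0.6451) = 0.3658·0.9552 = 0.3494 mg/L.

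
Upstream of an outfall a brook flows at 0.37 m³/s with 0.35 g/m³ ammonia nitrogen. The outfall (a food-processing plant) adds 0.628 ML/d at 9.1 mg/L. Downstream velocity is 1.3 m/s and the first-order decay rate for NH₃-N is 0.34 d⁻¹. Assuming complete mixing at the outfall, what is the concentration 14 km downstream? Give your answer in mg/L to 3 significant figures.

0.628 ML/d = 0.007269 m³/s.
After complete mixing, C₀ = (0.007269·9.1 + 0.37·0.35) / 0.3773 = 0.5186 mg/L.
Travel time t = 1.4e+04 m / 1.3 m/s = 1.077e+04 s = 0.1246 d.
C = 0.5186·exp(−0.34·0.1246) = 0.5186·0.9585 = 0.4971 mg/L.

0.497 mg/L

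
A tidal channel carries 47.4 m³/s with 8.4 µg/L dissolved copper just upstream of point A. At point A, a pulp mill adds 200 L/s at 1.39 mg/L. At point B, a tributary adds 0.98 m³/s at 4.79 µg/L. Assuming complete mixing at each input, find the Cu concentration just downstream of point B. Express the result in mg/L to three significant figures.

0.0140 mg/L

8.4 µg/L = 0.0084 mg/L.
200 L/s = 0.2 m³/s.
After input A: C = (47.4·0.0084 + 0.2·1.39) / 47.6 = 0.01421 mg/L.
4.79 µg/L = 0.00479 mg/L.
After input B: C = (47.6·0.01421 + 0.98·0.00479) / 48.58 = 0.01402 mg/L.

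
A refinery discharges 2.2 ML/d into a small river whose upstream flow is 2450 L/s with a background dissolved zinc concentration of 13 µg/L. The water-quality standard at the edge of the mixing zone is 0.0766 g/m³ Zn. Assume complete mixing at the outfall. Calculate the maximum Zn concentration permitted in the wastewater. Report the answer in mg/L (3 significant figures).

6.20 mg/L

2.2 ML/d = 0.02546 m³/s.
2450 L/s = 2.45 m³/s.
13 µg/L = 0.013 mg/L.
Mass balance: 0.0766·2.475 = 0.02546·Cₑ + 2.45·0.013.
Cₑ = (0.1896 − 0.03185) / 0.02546 = 6.196 mg/L.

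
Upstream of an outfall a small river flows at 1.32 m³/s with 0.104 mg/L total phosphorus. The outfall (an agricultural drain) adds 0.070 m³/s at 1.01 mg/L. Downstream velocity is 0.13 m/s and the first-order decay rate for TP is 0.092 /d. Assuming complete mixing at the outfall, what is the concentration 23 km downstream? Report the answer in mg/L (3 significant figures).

After complete mixing, C₀ = (0.07·1.01 + 1.32·0.104) / 1.39 = 0.1496 mg/L.
Travel time t = 2.3e+04 m / 0.13 m/s = 1.769e+05 s = 2.048 d.
C = 0.1496·exp(−0.092·2.048) = 0.1496·0.8283 = 0.1239 mg/L.

0.124 mg/L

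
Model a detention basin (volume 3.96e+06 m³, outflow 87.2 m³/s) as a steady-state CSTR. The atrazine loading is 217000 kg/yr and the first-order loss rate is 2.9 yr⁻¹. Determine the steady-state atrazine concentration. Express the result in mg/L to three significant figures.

Outflow Q = 87.2 m³/s × 3.156e+07 s/yr = 2.752e+09 m³/yr.
Steady-state CSTR mass balance: W = Q·C + k·V·C, so C = W/(Q + kV).
Q + kV = 2.752e+09 + 2.9·3.96e+06 = 2.763e+09 m³/yr.
C = 217000/2.763e+09 = 7.853e-05 kg/m³ = 0.07853 mg/L.

0.0785 mg/L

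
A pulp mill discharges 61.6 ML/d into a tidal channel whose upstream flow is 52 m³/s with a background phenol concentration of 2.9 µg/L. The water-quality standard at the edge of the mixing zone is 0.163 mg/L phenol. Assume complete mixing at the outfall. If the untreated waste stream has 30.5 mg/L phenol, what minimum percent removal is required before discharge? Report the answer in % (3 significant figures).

61.6 ML/d = 0.713 m³/s.
2.9 µg/L = 0.0029 mg/L.
Mass balance: 0.163·52.71 = 0.713·Cₑ + 52·0.0029.
Cₑ = (8.592 − 0.1508) / 0.713 = 11.84 mg/L.
Required removal = 1 − 11.84/30.5 = 61.18 %.

61.2 %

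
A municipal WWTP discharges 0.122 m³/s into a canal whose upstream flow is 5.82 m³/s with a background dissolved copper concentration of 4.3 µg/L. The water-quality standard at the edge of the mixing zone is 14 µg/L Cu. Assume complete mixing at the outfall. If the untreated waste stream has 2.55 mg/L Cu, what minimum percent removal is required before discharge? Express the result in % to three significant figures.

81.3 %

4.3 µg/L = 0.0043 mg/L.
14 µg/L = 0.014 mg/L.
Mass balance: 0.014·5.942 = 0.122·Cₑ + 5.82·0.0043.
Cₑ = (0.08319 − 0.02503) / 0.122 = 0.4767 mg/L.
Required removal = 1 − 0.4767/2.55 = 81.3 %.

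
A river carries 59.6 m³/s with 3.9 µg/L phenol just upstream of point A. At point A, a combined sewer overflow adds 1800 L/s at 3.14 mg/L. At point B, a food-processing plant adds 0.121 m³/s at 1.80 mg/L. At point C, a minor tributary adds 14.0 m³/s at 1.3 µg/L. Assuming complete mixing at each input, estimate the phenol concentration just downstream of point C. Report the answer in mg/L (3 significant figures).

3.9 µg/L = 0.0039 mg/L.
1800 L/s = 1.8 m³/s.
After input A: C = (59.6·0.0039 + 1.8·3.14) / 61.4 = 0.09584 mg/L.
After input B: C = (61.4·0.09584 + 0.121·1.8) / 61.52 = 0.09919 mg/L.
1.3 µg/L = 0.0013 mg/L.
After input C: C = (61.52·0.09919 + 14·0.0013) / 75.52 = 0.08104 mg/L.

0.0810 mg/L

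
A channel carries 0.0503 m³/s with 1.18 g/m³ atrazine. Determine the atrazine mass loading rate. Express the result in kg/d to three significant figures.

Mass flux = Q·C = 0.0503 m³/s × 1.18 g/m³ = 0.05935 g/s.
= 0.05935 g/s × 86.4 = 5.128 kg/d.

5.13 kg/d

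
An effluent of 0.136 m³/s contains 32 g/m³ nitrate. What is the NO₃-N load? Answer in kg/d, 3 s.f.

376 kg/d

Mass flux = Q·C = 0.136 m³/s × 32 g/m³ = 4.352 g/s.
= 4.352 g/s × 86.4 = 376 kg/d.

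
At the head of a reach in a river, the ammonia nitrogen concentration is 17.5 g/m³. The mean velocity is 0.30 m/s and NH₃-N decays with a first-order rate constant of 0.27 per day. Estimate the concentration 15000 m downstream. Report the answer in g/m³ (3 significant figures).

15.0 g/m³

Travel time t = 15000 m / 0.30 m/s = 1.5e+04/0.30 = 5e+04 s = 0.5787 d.
First-order decay: C = 17.5·exp(−0.27·0.5787) = 17.5·0.8553 = 14.97 g/m³.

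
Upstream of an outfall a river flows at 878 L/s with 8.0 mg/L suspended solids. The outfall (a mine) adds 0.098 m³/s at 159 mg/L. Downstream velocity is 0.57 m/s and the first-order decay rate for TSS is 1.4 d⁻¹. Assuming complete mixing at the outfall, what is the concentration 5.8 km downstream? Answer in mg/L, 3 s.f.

878 L/s = 0.878 m³/s.
After complete mixing, C₀ = (0.098·159 + 0.878·8) / 0.976 = 23.16 mg/L.
Travel time t = 5800 m / 0.57 m/s = 1.018e+04 s = 0.1178 d.
C = 23.16·exp(−1.4·0.1178) = 23.16·0.848 = 19.64 mg/L.

19.6 mg/L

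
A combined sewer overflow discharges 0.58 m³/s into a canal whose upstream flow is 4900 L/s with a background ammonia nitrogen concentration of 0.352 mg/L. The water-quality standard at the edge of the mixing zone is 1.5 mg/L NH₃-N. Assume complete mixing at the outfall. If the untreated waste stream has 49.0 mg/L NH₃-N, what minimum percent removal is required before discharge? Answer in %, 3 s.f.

4900 L/s = 4.9 m³/s.
Mass balance: 1.5·5.48 = 0.58·Cₑ + 4.9·0.352.
Cₑ = (8.22 − 1.725) / 0.58 = 11.2 mg/L.
Required removal = 1 − 11.2/49.0 = 77.15 %.

77.1 %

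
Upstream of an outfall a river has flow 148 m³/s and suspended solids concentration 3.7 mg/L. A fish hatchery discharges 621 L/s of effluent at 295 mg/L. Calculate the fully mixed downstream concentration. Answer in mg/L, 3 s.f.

621 L/s = 0.621 m³/s.
Flow-weighted mixing gives C = (0.621·295 + 148·3.7) / (0.621 + 148) = 730.8/148.6 = 4.917 mg/L.

4.92 mg/L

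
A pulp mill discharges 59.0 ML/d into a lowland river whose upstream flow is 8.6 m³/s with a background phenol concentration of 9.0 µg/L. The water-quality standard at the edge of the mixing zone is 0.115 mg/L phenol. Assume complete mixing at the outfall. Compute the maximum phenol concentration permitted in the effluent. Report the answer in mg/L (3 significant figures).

1.45 mg/L

59.0 ML/d = 0.6829 m³/s.
9.0 µg/L = 0.009 mg/L.
Mass balance: 0.115·9.283 = 0.6829·Cₑ + 8.6·0.009.
Cₑ = (1.068 − 0.0774) / 0.6829 = 1.45 mg/L.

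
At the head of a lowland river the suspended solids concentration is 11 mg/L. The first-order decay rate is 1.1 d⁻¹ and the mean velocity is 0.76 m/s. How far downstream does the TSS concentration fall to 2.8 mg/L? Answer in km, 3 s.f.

81.7 km

From C = C₀·e^(−kt), t = ln(C₀/C)/k = ln(11/2.8)/1.1 = 1.368/1.1 = 1.244 d.
Distance = v·t = 0.76 m/s × 1.075e+05 s = 8.168e+04 m = 81.68 km.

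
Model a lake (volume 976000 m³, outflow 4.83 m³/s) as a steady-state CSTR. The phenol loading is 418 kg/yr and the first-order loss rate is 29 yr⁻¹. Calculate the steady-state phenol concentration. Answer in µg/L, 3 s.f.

2.31 µg/L

Outflow Q = 4.83 m³/s × 3.156e+07 s/yr = 1.524e+08 m³/yr.
Steady-state CSTR mass balance: W = Q·C + k·V·C, so C = W/(Q + kV).
Q + kV = 1.524e+08 + 29·976000 = 1.807e+08 m³/yr.
C = 418/1.807e+08 = 2.313e-06 kg/m³ = 0.002313 mg/L = 2.313 µg/L.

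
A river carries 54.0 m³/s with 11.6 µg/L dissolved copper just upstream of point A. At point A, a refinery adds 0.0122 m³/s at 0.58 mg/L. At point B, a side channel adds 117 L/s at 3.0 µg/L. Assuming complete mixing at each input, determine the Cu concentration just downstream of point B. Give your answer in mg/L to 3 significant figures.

11.6 µg/L = 0.0116 mg/L.
After input A: C = (54·0.0116 + 0.0122·0.58) / 54.01 = 0.01173 mg/L.
117 L/s = 0.117 m³/s.
3.0 µg/L = 0.003 mg/L.
After input B: C = (54.01·0.01173 + 0.117·0.003) / 54.13 = 0.01171 mg/L.

0.0117 mg/L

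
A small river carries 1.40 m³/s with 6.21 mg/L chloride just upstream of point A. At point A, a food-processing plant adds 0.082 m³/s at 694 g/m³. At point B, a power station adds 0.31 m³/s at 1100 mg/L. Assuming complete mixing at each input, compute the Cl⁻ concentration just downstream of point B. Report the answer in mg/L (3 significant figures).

After input A: C = (1.4·6.21 + 0.082·694) / 1.482 = 44.27 mg/L.
After input B: C = (1.482·44.27 + 0.31·1100) / 1.792 = 226.9 mg/L.

227 mg/L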